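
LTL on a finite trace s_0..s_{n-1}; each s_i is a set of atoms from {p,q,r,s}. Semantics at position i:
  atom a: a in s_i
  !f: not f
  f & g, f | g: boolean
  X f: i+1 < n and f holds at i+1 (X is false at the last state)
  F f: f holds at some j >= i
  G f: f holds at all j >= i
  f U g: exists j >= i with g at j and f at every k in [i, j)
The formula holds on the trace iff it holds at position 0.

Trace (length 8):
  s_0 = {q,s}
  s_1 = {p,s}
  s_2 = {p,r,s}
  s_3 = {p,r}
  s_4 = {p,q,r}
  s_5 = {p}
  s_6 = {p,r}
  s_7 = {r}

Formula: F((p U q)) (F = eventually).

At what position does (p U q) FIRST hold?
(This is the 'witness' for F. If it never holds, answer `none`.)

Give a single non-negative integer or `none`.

s_0={q,s}: (p U q)=True p=False q=True
s_1={p,s}: (p U q)=True p=True q=False
s_2={p,r,s}: (p U q)=True p=True q=False
s_3={p,r}: (p U q)=True p=True q=False
s_4={p,q,r}: (p U q)=True p=True q=True
s_5={p}: (p U q)=False p=True q=False
s_6={p,r}: (p U q)=False p=True q=False
s_7={r}: (p U q)=False p=False q=False
F((p U q)) holds; first witness at position 0.

Answer: 0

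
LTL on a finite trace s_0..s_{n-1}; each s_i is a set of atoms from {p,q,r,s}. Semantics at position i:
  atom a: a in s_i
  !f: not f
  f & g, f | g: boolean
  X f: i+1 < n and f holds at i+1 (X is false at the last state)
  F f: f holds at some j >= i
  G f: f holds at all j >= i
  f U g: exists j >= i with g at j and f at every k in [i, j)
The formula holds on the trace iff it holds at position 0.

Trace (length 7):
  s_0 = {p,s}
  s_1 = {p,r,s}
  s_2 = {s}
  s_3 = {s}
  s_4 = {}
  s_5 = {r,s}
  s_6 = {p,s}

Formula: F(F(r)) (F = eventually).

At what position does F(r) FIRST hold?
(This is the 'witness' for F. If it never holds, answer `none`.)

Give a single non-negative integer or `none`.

Answer: 0

Derivation:
s_0={p,s}: F(r)=True r=False
s_1={p,r,s}: F(r)=True r=True
s_2={s}: F(r)=True r=False
s_3={s}: F(r)=True r=False
s_4={}: F(r)=True r=False
s_5={r,s}: F(r)=True r=True
s_6={p,s}: F(r)=False r=False
F(F(r)) holds; first witness at position 0.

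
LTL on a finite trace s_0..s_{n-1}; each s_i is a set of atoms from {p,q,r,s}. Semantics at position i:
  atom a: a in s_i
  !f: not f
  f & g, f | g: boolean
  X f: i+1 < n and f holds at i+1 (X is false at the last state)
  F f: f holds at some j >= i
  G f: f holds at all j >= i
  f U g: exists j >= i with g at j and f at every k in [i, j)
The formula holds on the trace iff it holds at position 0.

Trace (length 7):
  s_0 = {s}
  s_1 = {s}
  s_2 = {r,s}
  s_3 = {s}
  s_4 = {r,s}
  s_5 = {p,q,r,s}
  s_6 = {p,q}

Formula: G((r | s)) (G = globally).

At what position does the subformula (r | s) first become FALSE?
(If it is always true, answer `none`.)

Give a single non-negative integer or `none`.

s_0={s}: (r | s)=True r=False s=True
s_1={s}: (r | s)=True r=False s=True
s_2={r,s}: (r | s)=True r=True s=True
s_3={s}: (r | s)=True r=False s=True
s_4={r,s}: (r | s)=True r=True s=True
s_5={p,q,r,s}: (r | s)=True r=True s=True
s_6={p,q}: (r | s)=False r=False s=False
G((r | s)) holds globally = False
First violation at position 6.

Answer: 6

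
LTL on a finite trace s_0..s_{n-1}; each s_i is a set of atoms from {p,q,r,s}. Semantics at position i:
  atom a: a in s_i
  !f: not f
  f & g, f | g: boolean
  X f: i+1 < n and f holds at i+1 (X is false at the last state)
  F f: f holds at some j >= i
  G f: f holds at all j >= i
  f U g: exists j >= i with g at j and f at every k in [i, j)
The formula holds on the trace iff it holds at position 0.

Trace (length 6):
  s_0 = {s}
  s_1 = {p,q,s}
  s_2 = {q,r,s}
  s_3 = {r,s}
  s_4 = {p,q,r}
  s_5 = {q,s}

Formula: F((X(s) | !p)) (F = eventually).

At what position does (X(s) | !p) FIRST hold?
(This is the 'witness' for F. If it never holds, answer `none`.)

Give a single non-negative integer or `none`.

Answer: 0

Derivation:
s_0={s}: (X(s) | !p)=True X(s)=True s=True !p=True p=False
s_1={p,q,s}: (X(s) | !p)=True X(s)=True s=True !p=False p=True
s_2={q,r,s}: (X(s) | !p)=True X(s)=True s=True !p=True p=False
s_3={r,s}: (X(s) | !p)=True X(s)=False s=True !p=True p=False
s_4={p,q,r}: (X(s) | !p)=True X(s)=True s=False !p=False p=True
s_5={q,s}: (X(s) | !p)=True X(s)=False s=True !p=True p=False
F((X(s) | !p)) holds; first witness at position 0.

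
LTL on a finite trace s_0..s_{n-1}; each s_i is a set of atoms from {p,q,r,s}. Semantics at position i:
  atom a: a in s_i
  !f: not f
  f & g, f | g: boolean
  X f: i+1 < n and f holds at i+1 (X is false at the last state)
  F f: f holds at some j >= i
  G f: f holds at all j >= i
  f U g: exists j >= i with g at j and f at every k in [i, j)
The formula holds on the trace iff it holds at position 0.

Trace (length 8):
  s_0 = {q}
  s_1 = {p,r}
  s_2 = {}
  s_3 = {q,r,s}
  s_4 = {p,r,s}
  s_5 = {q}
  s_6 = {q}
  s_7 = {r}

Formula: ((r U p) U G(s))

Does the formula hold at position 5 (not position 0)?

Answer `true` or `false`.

s_0={q}: ((r U p) U G(s))=False (r U p)=False r=False p=False G(s)=False s=False
s_1={p,r}: ((r U p) U G(s))=False (r U p)=True r=True p=True G(s)=False s=False
s_2={}: ((r U p) U G(s))=False (r U p)=False r=False p=False G(s)=False s=False
s_3={q,r,s}: ((r U p) U G(s))=False (r U p)=True r=True p=False G(s)=False s=True
s_4={p,r,s}: ((r U p) U G(s))=False (r U p)=True r=True p=True G(s)=False s=True
s_5={q}: ((r U p) U G(s))=False (r U p)=False r=False p=False G(s)=False s=False
s_6={q}: ((r U p) U G(s))=False (r U p)=False r=False p=False G(s)=False s=False
s_7={r}: ((r U p) U G(s))=False (r U p)=False r=True p=False G(s)=False s=False
Evaluating at position 5: result = False

Answer: false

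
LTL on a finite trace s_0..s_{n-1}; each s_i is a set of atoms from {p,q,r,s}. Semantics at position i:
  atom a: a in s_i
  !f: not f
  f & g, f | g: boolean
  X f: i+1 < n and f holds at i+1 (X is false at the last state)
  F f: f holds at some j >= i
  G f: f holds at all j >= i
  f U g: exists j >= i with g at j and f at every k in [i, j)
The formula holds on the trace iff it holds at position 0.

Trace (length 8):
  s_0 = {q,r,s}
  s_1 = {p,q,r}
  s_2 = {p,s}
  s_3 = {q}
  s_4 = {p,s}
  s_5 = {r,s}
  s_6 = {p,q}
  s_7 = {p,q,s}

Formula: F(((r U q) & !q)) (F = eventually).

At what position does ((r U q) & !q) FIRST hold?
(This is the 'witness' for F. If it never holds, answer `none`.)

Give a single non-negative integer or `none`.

s_0={q,r,s}: ((r U q) & !q)=False (r U q)=True r=True q=True !q=False
s_1={p,q,r}: ((r U q) & !q)=False (r U q)=True r=True q=True !q=False
s_2={p,s}: ((r U q) & !q)=False (r U q)=False r=False q=False !q=True
s_3={q}: ((r U q) & !q)=False (r U q)=True r=False q=True !q=False
s_4={p,s}: ((r U q) & !q)=False (r U q)=False r=False q=False !q=True
s_5={r,s}: ((r U q) & !q)=True (r U q)=True r=True q=False !q=True
s_6={p,q}: ((r U q) & !q)=False (r U q)=True r=False q=True !q=False
s_7={p,q,s}: ((r U q) & !q)=False (r U q)=True r=False q=True !q=False
F(((r U q) & !q)) holds; first witness at position 5.

Answer: 5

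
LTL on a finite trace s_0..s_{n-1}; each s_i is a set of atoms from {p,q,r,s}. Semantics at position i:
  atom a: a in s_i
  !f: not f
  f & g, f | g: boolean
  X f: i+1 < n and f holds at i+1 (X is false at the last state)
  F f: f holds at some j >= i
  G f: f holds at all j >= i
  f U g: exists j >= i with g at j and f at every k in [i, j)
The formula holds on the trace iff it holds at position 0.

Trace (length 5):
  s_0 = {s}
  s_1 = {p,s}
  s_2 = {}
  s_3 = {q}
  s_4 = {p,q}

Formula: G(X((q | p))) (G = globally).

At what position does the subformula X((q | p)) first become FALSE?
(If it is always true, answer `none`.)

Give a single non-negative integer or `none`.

s_0={s}: X((q | p))=True (q | p)=False q=False p=False
s_1={p,s}: X((q | p))=False (q | p)=True q=False p=True
s_2={}: X((q | p))=True (q | p)=False q=False p=False
s_3={q}: X((q | p))=True (q | p)=True q=True p=False
s_4={p,q}: X((q | p))=False (q | p)=True q=True p=True
G(X((q | p))) holds globally = False
First violation at position 1.

Answer: 1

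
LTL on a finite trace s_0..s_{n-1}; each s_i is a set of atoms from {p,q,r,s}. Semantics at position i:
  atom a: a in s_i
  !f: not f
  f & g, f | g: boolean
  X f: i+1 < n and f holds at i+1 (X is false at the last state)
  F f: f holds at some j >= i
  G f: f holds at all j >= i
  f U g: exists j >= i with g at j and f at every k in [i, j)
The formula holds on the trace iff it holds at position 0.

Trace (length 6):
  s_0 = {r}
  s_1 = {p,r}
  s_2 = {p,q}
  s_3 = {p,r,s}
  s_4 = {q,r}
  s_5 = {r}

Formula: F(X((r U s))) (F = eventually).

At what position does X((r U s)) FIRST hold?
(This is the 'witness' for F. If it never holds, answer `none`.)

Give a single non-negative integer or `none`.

s_0={r}: X((r U s))=False (r U s)=False r=True s=False
s_1={p,r}: X((r U s))=False (r U s)=False r=True s=False
s_2={p,q}: X((r U s))=True (r U s)=False r=False s=False
s_3={p,r,s}: X((r U s))=False (r U s)=True r=True s=True
s_4={q,r}: X((r U s))=False (r U s)=False r=True s=False
s_5={r}: X((r U s))=False (r U s)=False r=True s=False
F(X((r U s))) holds; first witness at position 2.

Answer: 2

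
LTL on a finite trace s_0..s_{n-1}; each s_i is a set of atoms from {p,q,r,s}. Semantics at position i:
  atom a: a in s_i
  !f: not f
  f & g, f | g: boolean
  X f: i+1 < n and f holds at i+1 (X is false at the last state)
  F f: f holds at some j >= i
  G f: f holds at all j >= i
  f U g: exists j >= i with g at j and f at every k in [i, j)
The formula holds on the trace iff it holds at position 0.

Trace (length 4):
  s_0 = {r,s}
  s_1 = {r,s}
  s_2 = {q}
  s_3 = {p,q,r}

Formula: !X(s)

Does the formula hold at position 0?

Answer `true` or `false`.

s_0={r,s}: !X(s)=False X(s)=True s=True
s_1={r,s}: !X(s)=True X(s)=False s=True
s_2={q}: !X(s)=True X(s)=False s=False
s_3={p,q,r}: !X(s)=True X(s)=False s=False

Answer: false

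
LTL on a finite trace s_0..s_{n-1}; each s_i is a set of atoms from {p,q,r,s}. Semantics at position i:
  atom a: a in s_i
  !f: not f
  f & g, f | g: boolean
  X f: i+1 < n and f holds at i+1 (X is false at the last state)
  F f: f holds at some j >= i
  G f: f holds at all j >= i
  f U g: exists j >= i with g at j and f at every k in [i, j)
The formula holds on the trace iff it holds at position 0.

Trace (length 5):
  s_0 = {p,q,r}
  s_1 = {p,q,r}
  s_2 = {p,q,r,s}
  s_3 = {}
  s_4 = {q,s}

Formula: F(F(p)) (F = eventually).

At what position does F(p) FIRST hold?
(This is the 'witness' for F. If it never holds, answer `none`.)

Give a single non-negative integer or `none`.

Answer: 0

Derivation:
s_0={p,q,r}: F(p)=True p=True
s_1={p,q,r}: F(p)=True p=True
s_2={p,q,r,s}: F(p)=True p=True
s_3={}: F(p)=False p=False
s_4={q,s}: F(p)=False p=False
F(F(p)) holds; first witness at position 0.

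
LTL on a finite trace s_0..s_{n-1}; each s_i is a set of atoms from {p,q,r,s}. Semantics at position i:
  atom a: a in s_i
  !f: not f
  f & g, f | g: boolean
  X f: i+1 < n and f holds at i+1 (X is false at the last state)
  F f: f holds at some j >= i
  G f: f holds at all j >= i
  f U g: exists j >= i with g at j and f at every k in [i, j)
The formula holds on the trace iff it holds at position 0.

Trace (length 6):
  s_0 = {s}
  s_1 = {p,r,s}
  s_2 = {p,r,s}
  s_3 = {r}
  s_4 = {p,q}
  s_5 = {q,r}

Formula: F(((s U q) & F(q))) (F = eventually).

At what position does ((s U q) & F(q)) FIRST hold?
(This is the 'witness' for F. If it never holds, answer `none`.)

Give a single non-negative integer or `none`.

Answer: 4

Derivation:
s_0={s}: ((s U q) & F(q))=False (s U q)=False s=True q=False F(q)=True
s_1={p,r,s}: ((s U q) & F(q))=False (s U q)=False s=True q=False F(q)=True
s_2={p,r,s}: ((s U q) & F(q))=False (s U q)=False s=True q=False F(q)=True
s_3={r}: ((s U q) & F(q))=False (s U q)=False s=False q=False F(q)=True
s_4={p,q}: ((s U q) & F(q))=True (s U q)=True s=False q=True F(q)=True
s_5={q,r}: ((s U q) & F(q))=True (s U q)=True s=False q=True F(q)=True
F(((s U q) & F(q))) holds; first witness at position 4.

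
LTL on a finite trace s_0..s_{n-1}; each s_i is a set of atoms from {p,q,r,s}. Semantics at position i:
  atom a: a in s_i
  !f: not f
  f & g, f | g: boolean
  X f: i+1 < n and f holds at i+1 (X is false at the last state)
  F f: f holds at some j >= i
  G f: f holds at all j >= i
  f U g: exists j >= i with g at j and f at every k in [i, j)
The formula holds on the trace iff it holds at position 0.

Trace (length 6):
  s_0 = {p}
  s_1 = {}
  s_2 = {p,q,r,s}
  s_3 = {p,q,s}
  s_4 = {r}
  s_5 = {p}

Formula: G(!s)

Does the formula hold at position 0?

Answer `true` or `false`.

s_0={p}: G(!s)=False !s=True s=False
s_1={}: G(!s)=False !s=True s=False
s_2={p,q,r,s}: G(!s)=False !s=False s=True
s_3={p,q,s}: G(!s)=False !s=False s=True
s_4={r}: G(!s)=True !s=True s=False
s_5={p}: G(!s)=True !s=True s=False

Answer: false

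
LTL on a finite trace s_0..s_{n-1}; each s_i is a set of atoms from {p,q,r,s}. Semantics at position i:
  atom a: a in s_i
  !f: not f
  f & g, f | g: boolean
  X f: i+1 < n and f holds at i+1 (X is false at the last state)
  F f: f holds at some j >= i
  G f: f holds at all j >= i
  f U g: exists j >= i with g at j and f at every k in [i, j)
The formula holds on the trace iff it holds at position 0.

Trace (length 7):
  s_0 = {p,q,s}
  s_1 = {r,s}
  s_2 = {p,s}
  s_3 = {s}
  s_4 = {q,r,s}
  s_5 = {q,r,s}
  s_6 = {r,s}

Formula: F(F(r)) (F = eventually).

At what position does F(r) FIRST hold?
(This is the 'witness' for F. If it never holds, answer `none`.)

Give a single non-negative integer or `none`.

Answer: 0

Derivation:
s_0={p,q,s}: F(r)=True r=False
s_1={r,s}: F(r)=True r=True
s_2={p,s}: F(r)=True r=False
s_3={s}: F(r)=True r=False
s_4={q,r,s}: F(r)=True r=True
s_5={q,r,s}: F(r)=True r=True
s_6={r,s}: F(r)=True r=True
F(F(r)) holds; first witness at position 0.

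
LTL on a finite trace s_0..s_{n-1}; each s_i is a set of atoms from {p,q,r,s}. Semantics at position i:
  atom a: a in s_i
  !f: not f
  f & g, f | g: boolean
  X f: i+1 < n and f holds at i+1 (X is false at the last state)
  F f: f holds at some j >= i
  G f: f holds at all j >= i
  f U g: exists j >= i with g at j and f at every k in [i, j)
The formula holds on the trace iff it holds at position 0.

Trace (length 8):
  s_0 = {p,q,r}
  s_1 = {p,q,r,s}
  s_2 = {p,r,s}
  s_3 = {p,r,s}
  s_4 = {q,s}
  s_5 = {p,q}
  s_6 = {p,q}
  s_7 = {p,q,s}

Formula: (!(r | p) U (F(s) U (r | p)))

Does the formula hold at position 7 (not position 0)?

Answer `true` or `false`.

s_0={p,q,r}: (!(r | p) U (F(s) U (r | p)))=True !(r | p)=False (r | p)=True r=True p=True (F(s) U (r | p))=True F(s)=True s=False
s_1={p,q,r,s}: (!(r | p) U (F(s) U (r | p)))=True !(r | p)=False (r | p)=True r=True p=True (F(s) U (r | p))=True F(s)=True s=True
s_2={p,r,s}: (!(r | p) U (F(s) U (r | p)))=True !(r | p)=False (r | p)=True r=True p=True (F(s) U (r | p))=True F(s)=True s=True
s_3={p,r,s}: (!(r | p) U (F(s) U (r | p)))=True !(r | p)=False (r | p)=True r=True p=True (F(s) U (r | p))=True F(s)=True s=True
s_4={q,s}: (!(r | p) U (F(s) U (r | p)))=True !(r | p)=True (r | p)=False r=False p=False (F(s) U (r | p))=True F(s)=True s=True
s_5={p,q}: (!(r | p) U (F(s) U (r | p)))=True !(r | p)=False (r | p)=True r=False p=True (F(s) U (r | p))=True F(s)=True s=False
s_6={p,q}: (!(r | p) U (F(s) U (r | p)))=True !(r | p)=False (r | p)=True r=False p=True (F(s) U (r | p))=True F(s)=True s=False
s_7={p,q,s}: (!(r | p) U (F(s) U (r | p)))=True !(r | p)=False (r | p)=True r=False p=True (F(s) U (r | p))=True F(s)=True s=True
Evaluating at position 7: result = True

Answer: true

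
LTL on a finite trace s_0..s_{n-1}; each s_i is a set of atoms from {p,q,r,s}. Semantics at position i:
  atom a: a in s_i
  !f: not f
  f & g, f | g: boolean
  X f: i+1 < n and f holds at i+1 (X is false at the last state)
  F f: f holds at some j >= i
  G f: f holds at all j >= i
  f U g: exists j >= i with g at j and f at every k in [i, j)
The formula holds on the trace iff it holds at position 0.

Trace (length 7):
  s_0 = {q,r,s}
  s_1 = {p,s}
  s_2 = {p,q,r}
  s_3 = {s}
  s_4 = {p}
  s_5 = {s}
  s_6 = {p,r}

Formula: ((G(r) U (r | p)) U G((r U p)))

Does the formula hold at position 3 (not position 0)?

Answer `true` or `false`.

s_0={q,r,s}: ((G(r) U (r | p)) U G((r U p)))=False (G(r) U (r | p))=True G(r)=False r=True (r | p)=True p=False G((r U p))=False (r U p)=True
s_1={p,s}: ((G(r) U (r | p)) U G((r U p)))=False (G(r) U (r | p))=True G(r)=False r=False (r | p)=True p=True G((r U p))=False (r U p)=True
s_2={p,q,r}: ((G(r) U (r | p)) U G((r U p)))=False (G(r) U (r | p))=True G(r)=False r=True (r | p)=True p=True G((r U p))=False (r U p)=True
s_3={s}: ((G(r) U (r | p)) U G((r U p)))=False (G(r) U (r | p))=False G(r)=False r=False (r | p)=False p=False G((r U p))=False (r U p)=False
s_4={p}: ((G(r) U (r | p)) U G((r U p)))=False (G(r) U (r | p))=True G(r)=False r=False (r | p)=True p=True G((r U p))=False (r U p)=True
s_5={s}: ((G(r) U (r | p)) U G((r U p)))=False (G(r) U (r | p))=False G(r)=False r=False (r | p)=False p=False G((r U p))=False (r U p)=False
s_6={p,r}: ((G(r) U (r | p)) U G((r U p)))=True (G(r) U (r | p))=True G(r)=True r=True (r | p)=True p=True G((r U p))=True (r U p)=True
Evaluating at position 3: result = False

Answer: false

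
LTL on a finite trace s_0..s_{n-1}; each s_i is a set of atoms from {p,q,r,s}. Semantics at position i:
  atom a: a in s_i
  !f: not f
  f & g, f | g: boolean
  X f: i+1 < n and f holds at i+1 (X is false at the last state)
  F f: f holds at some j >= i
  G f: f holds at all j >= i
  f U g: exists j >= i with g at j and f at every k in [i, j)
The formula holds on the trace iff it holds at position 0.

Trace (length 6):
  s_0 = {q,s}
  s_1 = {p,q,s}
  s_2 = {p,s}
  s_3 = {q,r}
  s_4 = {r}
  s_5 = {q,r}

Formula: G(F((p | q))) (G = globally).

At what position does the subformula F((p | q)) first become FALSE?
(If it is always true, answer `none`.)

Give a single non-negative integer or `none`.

s_0={q,s}: F((p | q))=True (p | q)=True p=False q=True
s_1={p,q,s}: F((p | q))=True (p | q)=True p=True q=True
s_2={p,s}: F((p | q))=True (p | q)=True p=True q=False
s_3={q,r}: F((p | q))=True (p | q)=True p=False q=True
s_4={r}: F((p | q))=True (p | q)=False p=False q=False
s_5={q,r}: F((p | q))=True (p | q)=True p=False q=True
G(F((p | q))) holds globally = True
No violation — formula holds at every position.

Answer: none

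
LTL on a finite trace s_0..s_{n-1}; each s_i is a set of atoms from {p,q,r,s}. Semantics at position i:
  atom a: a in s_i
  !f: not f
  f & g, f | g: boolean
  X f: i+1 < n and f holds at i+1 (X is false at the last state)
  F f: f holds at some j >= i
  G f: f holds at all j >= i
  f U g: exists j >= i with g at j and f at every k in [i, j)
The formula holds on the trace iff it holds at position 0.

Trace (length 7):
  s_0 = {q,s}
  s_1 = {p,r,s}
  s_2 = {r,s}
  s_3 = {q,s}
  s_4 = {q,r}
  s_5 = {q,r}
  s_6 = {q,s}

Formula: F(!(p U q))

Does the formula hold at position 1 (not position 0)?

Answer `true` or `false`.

s_0={q,s}: F(!(p U q))=True !(p U q)=False (p U q)=True p=False q=True
s_1={p,r,s}: F(!(p U q))=True !(p U q)=True (p U q)=False p=True q=False
s_2={r,s}: F(!(p U q))=True !(p U q)=True (p U q)=False p=False q=False
s_3={q,s}: F(!(p U q))=False !(p U q)=False (p U q)=True p=False q=True
s_4={q,r}: F(!(p U q))=False !(p U q)=False (p U q)=True p=False q=True
s_5={q,r}: F(!(p U q))=False !(p U q)=False (p U q)=True p=False q=True
s_6={q,s}: F(!(p U q))=False !(p U q)=False (p U q)=True p=False q=True
Evaluating at position 1: result = True

Answer: true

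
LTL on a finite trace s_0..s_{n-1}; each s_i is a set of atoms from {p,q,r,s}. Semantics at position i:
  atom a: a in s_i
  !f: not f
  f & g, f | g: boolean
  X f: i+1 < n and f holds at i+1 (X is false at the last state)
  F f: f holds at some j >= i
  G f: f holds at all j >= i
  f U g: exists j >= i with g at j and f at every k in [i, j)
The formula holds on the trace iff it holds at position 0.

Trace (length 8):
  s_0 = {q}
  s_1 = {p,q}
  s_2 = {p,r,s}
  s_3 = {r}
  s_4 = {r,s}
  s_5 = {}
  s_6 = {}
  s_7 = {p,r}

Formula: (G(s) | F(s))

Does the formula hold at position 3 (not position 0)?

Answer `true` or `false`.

Answer: true

Derivation:
s_0={q}: (G(s) | F(s))=True G(s)=False s=False F(s)=True
s_1={p,q}: (G(s) | F(s))=True G(s)=False s=False F(s)=True
s_2={p,r,s}: (G(s) | F(s))=True G(s)=False s=True F(s)=True
s_3={r}: (G(s) | F(s))=True G(s)=False s=False F(s)=True
s_4={r,s}: (G(s) | F(s))=True G(s)=False s=True F(s)=True
s_5={}: (G(s) | F(s))=False G(s)=False s=False F(s)=False
s_6={}: (G(s) | F(s))=False G(s)=False s=False F(s)=False
s_7={p,r}: (G(s) | F(s))=False G(s)=False s=False F(s)=False
Evaluating at position 3: result = True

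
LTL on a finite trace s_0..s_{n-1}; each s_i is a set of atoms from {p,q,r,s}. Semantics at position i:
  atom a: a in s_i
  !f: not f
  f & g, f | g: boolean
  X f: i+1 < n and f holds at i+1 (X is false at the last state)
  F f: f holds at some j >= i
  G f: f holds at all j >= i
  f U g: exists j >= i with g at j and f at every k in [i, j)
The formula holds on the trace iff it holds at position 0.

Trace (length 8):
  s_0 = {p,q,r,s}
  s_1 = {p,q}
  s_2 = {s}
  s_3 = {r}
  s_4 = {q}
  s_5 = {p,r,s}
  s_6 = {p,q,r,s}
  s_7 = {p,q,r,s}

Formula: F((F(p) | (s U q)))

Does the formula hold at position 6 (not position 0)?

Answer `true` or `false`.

Answer: true

Derivation:
s_0={p,q,r,s}: F((F(p) | (s U q)))=True (F(p) | (s U q))=True F(p)=True p=True (s U q)=True s=True q=True
s_1={p,q}: F((F(p) | (s U q)))=True (F(p) | (s U q))=True F(p)=True p=True (s U q)=True s=False q=True
s_2={s}: F((F(p) | (s U q)))=True (F(p) | (s U q))=True F(p)=True p=False (s U q)=False s=True q=False
s_3={r}: F((F(p) | (s U q)))=True (F(p) | (s U q))=True F(p)=True p=False (s U q)=False s=False q=False
s_4={q}: F((F(p) | (s U q)))=True (F(p) | (s U q))=True F(p)=True p=False (s U q)=True s=False q=True
s_5={p,r,s}: F((F(p) | (s U q)))=True (F(p) | (s U q))=True F(p)=True p=True (s U q)=True s=True q=False
s_6={p,q,r,s}: F((F(p) | (s U q)))=True (F(p) | (s U q))=True F(p)=True p=True (s U q)=True s=True q=True
s_7={p,q,r,s}: F((F(p) | (s U q)))=True (F(p) | (s U q))=True F(p)=True p=True (s U q)=True s=True q=True
Evaluating at position 6: result = True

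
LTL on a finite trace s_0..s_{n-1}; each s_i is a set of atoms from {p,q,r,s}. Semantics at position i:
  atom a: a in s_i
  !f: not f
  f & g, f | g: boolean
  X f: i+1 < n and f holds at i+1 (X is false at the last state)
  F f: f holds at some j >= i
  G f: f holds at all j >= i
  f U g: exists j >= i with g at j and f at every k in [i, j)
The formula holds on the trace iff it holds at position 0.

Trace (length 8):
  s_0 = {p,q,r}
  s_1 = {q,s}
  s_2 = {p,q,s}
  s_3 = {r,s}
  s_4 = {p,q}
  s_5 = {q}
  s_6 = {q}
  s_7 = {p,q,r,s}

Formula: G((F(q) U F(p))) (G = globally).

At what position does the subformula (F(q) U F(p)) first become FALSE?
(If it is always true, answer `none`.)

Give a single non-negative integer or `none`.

Answer: none

Derivation:
s_0={p,q,r}: (F(q) U F(p))=True F(q)=True q=True F(p)=True p=True
s_1={q,s}: (F(q) U F(p))=True F(q)=True q=True F(p)=True p=False
s_2={p,q,s}: (F(q) U F(p))=True F(q)=True q=True F(p)=True p=True
s_3={r,s}: (F(q) U F(p))=True F(q)=True q=False F(p)=True p=False
s_4={p,q}: (F(q) U F(p))=True F(q)=True q=True F(p)=True p=True
s_5={q}: (F(q) U F(p))=True F(q)=True q=True F(p)=True p=False
s_6={q}: (F(q) U F(p))=True F(q)=True q=True F(p)=True p=False
s_7={p,q,r,s}: (F(q) U F(p))=True F(q)=True q=True F(p)=True p=True
G((F(q) U F(p))) holds globally = True
No violation — formula holds at every position.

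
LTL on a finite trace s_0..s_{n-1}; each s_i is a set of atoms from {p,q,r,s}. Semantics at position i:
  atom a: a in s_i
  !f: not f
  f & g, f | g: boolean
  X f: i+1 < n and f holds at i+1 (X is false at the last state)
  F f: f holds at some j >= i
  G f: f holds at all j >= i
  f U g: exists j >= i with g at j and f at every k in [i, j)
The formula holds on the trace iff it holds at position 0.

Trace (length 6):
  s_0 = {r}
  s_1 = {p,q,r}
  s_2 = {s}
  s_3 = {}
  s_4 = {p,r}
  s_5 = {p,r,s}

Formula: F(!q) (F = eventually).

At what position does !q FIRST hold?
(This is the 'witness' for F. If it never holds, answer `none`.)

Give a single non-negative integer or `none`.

Answer: 0

Derivation:
s_0={r}: !q=True q=False
s_1={p,q,r}: !q=False q=True
s_2={s}: !q=True q=False
s_3={}: !q=True q=False
s_4={p,r}: !q=True q=False
s_5={p,r,s}: !q=True q=False
F(!q) holds; first witness at position 0.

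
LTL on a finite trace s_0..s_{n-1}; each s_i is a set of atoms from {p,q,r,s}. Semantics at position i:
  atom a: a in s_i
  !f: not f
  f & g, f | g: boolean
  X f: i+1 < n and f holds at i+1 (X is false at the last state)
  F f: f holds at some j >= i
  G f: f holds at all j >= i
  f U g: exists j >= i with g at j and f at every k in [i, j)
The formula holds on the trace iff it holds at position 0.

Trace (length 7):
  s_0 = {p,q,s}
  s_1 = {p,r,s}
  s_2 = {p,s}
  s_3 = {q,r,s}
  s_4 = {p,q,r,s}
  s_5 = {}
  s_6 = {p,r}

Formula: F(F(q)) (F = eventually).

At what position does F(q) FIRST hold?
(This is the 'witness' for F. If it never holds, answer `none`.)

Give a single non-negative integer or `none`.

s_0={p,q,s}: F(q)=True q=True
s_1={p,r,s}: F(q)=True q=False
s_2={p,s}: F(q)=True q=False
s_3={q,r,s}: F(q)=True q=True
s_4={p,q,r,s}: F(q)=True q=True
s_5={}: F(q)=False q=False
s_6={p,r}: F(q)=False q=False
F(F(q)) holds; first witness at position 0.

Answer: 0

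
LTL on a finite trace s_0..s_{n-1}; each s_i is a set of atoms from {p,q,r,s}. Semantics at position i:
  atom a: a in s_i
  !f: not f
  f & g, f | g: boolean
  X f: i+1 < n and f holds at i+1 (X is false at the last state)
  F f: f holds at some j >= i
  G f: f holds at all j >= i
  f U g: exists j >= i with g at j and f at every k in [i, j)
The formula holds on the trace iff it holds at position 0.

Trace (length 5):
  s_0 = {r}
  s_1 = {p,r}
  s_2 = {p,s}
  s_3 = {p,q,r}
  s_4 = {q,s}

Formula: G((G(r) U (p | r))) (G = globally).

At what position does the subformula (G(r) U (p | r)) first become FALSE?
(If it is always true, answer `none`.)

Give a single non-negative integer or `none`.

s_0={r}: (G(r) U (p | r))=True G(r)=False r=True (p | r)=True p=False
s_1={p,r}: (G(r) U (p | r))=True G(r)=False r=True (p | r)=True p=True
s_2={p,s}: (G(r) U (p | r))=True G(r)=False r=False (p | r)=True p=True
s_3={p,q,r}: (G(r) U (p | r))=True G(r)=False r=True (p | r)=True p=True
s_4={q,s}: (G(r) U (p | r))=False G(r)=False r=False (p | r)=False p=False
G((G(r) U (p | r))) holds globally = False
First violation at position 4.

Answer: 4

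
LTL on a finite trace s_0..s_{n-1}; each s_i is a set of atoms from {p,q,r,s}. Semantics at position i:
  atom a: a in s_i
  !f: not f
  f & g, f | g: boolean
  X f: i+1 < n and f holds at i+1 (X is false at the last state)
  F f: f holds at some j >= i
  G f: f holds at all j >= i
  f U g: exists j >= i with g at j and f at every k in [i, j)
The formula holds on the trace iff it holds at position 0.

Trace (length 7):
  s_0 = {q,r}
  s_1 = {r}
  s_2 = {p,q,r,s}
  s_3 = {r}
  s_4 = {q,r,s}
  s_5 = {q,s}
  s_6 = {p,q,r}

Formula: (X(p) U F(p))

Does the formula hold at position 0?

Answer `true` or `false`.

Answer: true

Derivation:
s_0={q,r}: (X(p) U F(p))=True X(p)=False p=False F(p)=True
s_1={r}: (X(p) U F(p))=True X(p)=True p=False F(p)=True
s_2={p,q,r,s}: (X(p) U F(p))=True X(p)=False p=True F(p)=True
s_3={r}: (X(p) U F(p))=True X(p)=False p=False F(p)=True
s_4={q,r,s}: (X(p) U F(p))=True X(p)=False p=False F(p)=True
s_5={q,s}: (X(p) U F(p))=True X(p)=True p=False F(p)=True
s_6={p,q,r}: (X(p) U F(p))=True X(p)=False p=True F(p)=True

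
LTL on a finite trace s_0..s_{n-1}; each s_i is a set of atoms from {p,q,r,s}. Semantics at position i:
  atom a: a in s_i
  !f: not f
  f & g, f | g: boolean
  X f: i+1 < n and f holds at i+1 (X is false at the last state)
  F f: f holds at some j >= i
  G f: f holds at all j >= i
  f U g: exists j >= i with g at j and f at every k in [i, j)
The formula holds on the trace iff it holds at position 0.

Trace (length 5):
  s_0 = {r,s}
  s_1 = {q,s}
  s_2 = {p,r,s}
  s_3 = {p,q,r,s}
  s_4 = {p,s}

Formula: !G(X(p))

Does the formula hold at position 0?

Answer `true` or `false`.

Answer: true

Derivation:
s_0={r,s}: !G(X(p))=True G(X(p))=False X(p)=False p=False
s_1={q,s}: !G(X(p))=True G(X(p))=False X(p)=True p=False
s_2={p,r,s}: !G(X(p))=True G(X(p))=False X(p)=True p=True
s_3={p,q,r,s}: !G(X(p))=True G(X(p))=False X(p)=True p=True
s_4={p,s}: !G(X(p))=True G(X(p))=False X(p)=False p=True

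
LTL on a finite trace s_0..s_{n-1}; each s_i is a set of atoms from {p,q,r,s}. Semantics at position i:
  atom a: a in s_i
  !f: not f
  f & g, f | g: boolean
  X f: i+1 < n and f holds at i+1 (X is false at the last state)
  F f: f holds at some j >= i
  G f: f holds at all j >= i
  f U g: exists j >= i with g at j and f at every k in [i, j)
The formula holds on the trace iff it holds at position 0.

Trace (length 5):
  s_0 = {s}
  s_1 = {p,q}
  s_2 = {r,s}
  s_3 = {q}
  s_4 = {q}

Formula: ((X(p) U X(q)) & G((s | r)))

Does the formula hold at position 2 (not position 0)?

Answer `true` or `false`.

s_0={s}: ((X(p) U X(q)) & G((s | r)))=False (X(p) U X(q))=True X(p)=True p=False X(q)=True q=False G((s | r))=False (s | r)=True s=True r=False
s_1={p,q}: ((X(p) U X(q)) & G((s | r)))=False (X(p) U X(q))=False X(p)=False p=True X(q)=False q=True G((s | r))=False (s | r)=False s=False r=False
s_2={r,s}: ((X(p) U X(q)) & G((s | r)))=False (X(p) U X(q))=True X(p)=False p=False X(q)=True q=False G((s | r))=False (s | r)=True s=True r=True
s_3={q}: ((X(p) U X(q)) & G((s | r)))=False (X(p) U X(q))=True X(p)=False p=False X(q)=True q=True G((s | r))=False (s | r)=False s=False r=False
s_4={q}: ((X(p) U X(q)) & G((s | r)))=False (X(p) U X(q))=False X(p)=False p=False X(q)=False q=True G((s | r))=False (s | r)=False s=False r=False
Evaluating at position 2: result = False

Answer: false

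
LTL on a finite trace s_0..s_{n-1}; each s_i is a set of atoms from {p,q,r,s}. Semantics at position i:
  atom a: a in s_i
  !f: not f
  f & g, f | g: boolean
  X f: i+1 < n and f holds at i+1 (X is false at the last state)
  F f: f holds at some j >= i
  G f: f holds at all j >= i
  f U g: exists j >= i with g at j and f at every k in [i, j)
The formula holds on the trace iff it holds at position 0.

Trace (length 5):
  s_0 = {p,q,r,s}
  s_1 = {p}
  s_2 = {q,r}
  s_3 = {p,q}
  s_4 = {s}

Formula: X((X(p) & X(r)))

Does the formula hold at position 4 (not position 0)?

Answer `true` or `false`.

Answer: false

Derivation:
s_0={p,q,r,s}: X((X(p) & X(r)))=False (X(p) & X(r))=False X(p)=True p=True X(r)=False r=True
s_1={p}: X((X(p) & X(r)))=False (X(p) & X(r))=False X(p)=False p=True X(r)=True r=False
s_2={q,r}: X((X(p) & X(r)))=False (X(p) & X(r))=False X(p)=True p=False X(r)=False r=True
s_3={p,q}: X((X(p) & X(r)))=False (X(p) & X(r))=False X(p)=False p=True X(r)=False r=False
s_4={s}: X((X(p) & X(r)))=False (X(p) & X(r))=False X(p)=False p=False X(r)=False r=False
Evaluating at position 4: result = False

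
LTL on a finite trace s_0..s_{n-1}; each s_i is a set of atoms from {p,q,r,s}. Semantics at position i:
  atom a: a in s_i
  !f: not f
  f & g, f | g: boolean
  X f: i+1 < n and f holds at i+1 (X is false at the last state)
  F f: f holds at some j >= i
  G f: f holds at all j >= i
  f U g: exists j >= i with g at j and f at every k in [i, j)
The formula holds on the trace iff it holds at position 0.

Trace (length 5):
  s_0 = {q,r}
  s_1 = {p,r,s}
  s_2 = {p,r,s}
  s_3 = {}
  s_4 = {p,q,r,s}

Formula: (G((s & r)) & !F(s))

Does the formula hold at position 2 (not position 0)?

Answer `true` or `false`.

Answer: false

Derivation:
s_0={q,r}: (G((s & r)) & !F(s))=False G((s & r))=False (s & r)=False s=False r=True !F(s)=False F(s)=True
s_1={p,r,s}: (G((s & r)) & !F(s))=False G((s & r))=False (s & r)=True s=True r=True !F(s)=False F(s)=True
s_2={p,r,s}: (G((s & r)) & !F(s))=False G((s & r))=False (s & r)=True s=True r=True !F(s)=False F(s)=True
s_3={}: (G((s & r)) & !F(s))=False G((s & r))=False (s & r)=False s=False r=False !F(s)=False F(s)=True
s_4={p,q,r,s}: (G((s & r)) & !F(s))=False G((s & r))=True (s & r)=True s=True r=True !F(s)=False F(s)=True
Evaluating at position 2: result = False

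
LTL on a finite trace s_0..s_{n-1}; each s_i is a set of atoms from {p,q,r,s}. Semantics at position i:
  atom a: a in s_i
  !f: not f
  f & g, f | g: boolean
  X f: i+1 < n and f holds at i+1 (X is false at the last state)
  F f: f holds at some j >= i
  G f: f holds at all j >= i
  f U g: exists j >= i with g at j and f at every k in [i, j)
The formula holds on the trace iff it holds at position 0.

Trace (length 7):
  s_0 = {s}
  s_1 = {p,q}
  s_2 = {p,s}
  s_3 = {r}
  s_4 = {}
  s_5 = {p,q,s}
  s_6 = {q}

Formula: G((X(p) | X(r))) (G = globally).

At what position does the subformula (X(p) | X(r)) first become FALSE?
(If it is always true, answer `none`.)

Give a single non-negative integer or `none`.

Answer: 3

Derivation:
s_0={s}: (X(p) | X(r))=True X(p)=True p=False X(r)=False r=False
s_1={p,q}: (X(p) | X(r))=True X(p)=True p=True X(r)=False r=False
s_2={p,s}: (X(p) | X(r))=True X(p)=False p=True X(r)=True r=False
s_3={r}: (X(p) | X(r))=False X(p)=False p=False X(r)=False r=True
s_4={}: (X(p) | X(r))=True X(p)=True p=False X(r)=False r=False
s_5={p,q,s}: (X(p) | X(r))=False X(p)=False p=True X(r)=False r=False
s_6={q}: (X(p) | X(r))=False X(p)=False p=False X(r)=False r=False
G((X(p) | X(r))) holds globally = False
First violation at position 3.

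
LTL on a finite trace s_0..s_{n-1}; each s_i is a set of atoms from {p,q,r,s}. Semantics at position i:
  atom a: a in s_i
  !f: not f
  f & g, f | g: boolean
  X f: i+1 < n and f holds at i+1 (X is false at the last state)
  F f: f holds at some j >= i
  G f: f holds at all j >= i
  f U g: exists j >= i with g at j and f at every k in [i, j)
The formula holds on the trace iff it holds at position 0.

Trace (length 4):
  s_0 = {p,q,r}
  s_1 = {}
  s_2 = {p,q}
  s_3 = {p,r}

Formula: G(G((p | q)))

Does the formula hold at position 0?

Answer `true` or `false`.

s_0={p,q,r}: G(G((p | q)))=False G((p | q))=False (p | q)=True p=True q=True
s_1={}: G(G((p | q)))=False G((p | q))=False (p | q)=False p=False q=False
s_2={p,q}: G(G((p | q)))=True G((p | q))=True (p | q)=True p=True q=True
s_3={p,r}: G(G((p | q)))=True G((p | q))=True (p | q)=True p=True q=False

Answer: false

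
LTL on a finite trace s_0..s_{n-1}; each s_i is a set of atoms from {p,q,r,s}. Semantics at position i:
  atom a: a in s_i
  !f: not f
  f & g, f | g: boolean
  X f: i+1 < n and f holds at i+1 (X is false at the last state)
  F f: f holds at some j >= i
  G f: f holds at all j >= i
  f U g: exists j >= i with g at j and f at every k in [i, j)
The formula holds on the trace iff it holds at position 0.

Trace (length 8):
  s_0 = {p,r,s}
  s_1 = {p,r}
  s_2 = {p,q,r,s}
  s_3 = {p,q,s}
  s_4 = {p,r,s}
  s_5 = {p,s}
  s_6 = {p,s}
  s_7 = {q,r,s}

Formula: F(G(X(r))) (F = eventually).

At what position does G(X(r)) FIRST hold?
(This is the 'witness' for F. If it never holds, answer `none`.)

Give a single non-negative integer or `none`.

Answer: none

Derivation:
s_0={p,r,s}: G(X(r))=False X(r)=True r=True
s_1={p,r}: G(X(r))=False X(r)=True r=True
s_2={p,q,r,s}: G(X(r))=False X(r)=False r=True
s_3={p,q,s}: G(X(r))=False X(r)=True r=False
s_4={p,r,s}: G(X(r))=False X(r)=False r=True
s_5={p,s}: G(X(r))=False X(r)=False r=False
s_6={p,s}: G(X(r))=False X(r)=True r=False
s_7={q,r,s}: G(X(r))=False X(r)=False r=True
F(G(X(r))) does not hold (no witness exists).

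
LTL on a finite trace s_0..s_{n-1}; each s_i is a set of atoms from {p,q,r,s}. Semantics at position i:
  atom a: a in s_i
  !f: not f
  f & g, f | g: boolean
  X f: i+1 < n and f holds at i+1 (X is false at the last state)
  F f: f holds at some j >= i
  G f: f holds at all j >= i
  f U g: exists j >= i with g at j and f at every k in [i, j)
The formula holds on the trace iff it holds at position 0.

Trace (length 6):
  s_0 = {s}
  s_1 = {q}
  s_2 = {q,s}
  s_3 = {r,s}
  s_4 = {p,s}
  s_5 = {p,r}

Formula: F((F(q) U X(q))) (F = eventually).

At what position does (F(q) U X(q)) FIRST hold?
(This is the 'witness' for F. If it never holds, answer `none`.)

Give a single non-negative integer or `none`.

s_0={s}: (F(q) U X(q))=True F(q)=True q=False X(q)=True
s_1={q}: (F(q) U X(q))=True F(q)=True q=True X(q)=True
s_2={q,s}: (F(q) U X(q))=False F(q)=True q=True X(q)=False
s_3={r,s}: (F(q) U X(q))=False F(q)=False q=False X(q)=False
s_4={p,s}: (F(q) U X(q))=False F(q)=False q=False X(q)=False
s_5={p,r}: (F(q) U X(q))=False F(q)=False q=False X(q)=False
F((F(q) U X(q))) holds; first witness at position 0.

Answer: 0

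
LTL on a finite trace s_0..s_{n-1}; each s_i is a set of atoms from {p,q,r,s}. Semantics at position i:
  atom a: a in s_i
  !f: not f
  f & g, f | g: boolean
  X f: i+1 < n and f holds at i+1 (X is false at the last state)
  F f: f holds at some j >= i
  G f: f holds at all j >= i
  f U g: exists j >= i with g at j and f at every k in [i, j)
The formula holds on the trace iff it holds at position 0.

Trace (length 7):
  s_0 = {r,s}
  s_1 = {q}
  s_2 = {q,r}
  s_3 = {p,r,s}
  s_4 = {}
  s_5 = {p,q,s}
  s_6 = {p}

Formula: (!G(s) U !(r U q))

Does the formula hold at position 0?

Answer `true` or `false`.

Answer: true

Derivation:
s_0={r,s}: (!G(s) U !(r U q))=True !G(s)=True G(s)=False s=True !(r U q)=False (r U q)=True r=True q=False
s_1={q}: (!G(s) U !(r U q))=True !G(s)=True G(s)=False s=False !(r U q)=False (r U q)=True r=False q=True
s_2={q,r}: (!G(s) U !(r U q))=True !G(s)=True G(s)=False s=False !(r U q)=False (r U q)=True r=True q=True
s_3={p,r,s}: (!G(s) U !(r U q))=True !G(s)=True G(s)=False s=True !(r U q)=True (r U q)=False r=True q=False
s_4={}: (!G(s) U !(r U q))=True !G(s)=True G(s)=False s=False !(r U q)=True (r U q)=False r=False q=False
s_5={p,q,s}: (!G(s) U !(r U q))=True !G(s)=True G(s)=False s=True !(r U q)=False (r U q)=True r=False q=True
s_6={p}: (!G(s) U !(r U q))=True !G(s)=True G(s)=False s=False !(r U q)=True (r U q)=False r=False q=False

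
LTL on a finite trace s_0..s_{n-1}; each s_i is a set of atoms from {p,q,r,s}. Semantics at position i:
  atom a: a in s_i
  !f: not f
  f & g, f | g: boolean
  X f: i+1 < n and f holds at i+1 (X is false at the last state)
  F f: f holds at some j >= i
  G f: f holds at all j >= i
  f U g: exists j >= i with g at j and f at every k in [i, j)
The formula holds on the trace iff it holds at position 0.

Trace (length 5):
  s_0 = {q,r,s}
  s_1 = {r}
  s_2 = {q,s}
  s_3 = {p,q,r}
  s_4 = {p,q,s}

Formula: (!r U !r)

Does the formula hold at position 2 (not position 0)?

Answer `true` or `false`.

Answer: true

Derivation:
s_0={q,r,s}: (!r U !r)=False !r=False r=True
s_1={r}: (!r U !r)=False !r=False r=True
s_2={q,s}: (!r U !r)=True !r=True r=False
s_3={p,q,r}: (!r U !r)=False !r=False r=True
s_4={p,q,s}: (!r U !r)=True !r=True r=False
Evaluating at position 2: result = True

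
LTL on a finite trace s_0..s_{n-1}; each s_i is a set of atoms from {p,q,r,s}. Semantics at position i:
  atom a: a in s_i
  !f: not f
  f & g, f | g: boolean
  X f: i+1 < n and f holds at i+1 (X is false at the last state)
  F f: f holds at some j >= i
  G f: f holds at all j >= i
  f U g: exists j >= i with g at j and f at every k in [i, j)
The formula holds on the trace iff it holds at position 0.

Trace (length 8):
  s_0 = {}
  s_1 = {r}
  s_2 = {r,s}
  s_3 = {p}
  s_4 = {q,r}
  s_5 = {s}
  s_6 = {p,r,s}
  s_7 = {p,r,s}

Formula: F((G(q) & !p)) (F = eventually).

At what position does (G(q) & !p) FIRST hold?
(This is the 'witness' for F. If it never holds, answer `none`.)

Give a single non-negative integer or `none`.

Answer: none

Derivation:
s_0={}: (G(q) & !p)=False G(q)=False q=False !p=True p=False
s_1={r}: (G(q) & !p)=False G(q)=False q=False !p=True p=False
s_2={r,s}: (G(q) & !p)=False G(q)=False q=False !p=True p=False
s_3={p}: (G(q) & !p)=False G(q)=False q=False !p=False p=True
s_4={q,r}: (G(q) & !p)=False G(q)=False q=True !p=True p=False
s_5={s}: (G(q) & !p)=False G(q)=False q=False !p=True p=False
s_6={p,r,s}: (G(q) & !p)=False G(q)=False q=False !p=False p=True
s_7={p,r,s}: (G(q) & !p)=False G(q)=False q=False !p=False p=True
F((G(q) & !p)) does not hold (no witness exists).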